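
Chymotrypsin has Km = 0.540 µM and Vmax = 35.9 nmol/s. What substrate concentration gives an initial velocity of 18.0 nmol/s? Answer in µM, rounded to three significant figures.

The required fractional saturation is v/Vmax = 18.0/35.9 = 0.5014.
Then [S]/(Km+[S]) = 0.5014 ⇒ [S] = 0.540 × 0.5014/(1 − 0.5014) = 0.543 µM.

0.543 µM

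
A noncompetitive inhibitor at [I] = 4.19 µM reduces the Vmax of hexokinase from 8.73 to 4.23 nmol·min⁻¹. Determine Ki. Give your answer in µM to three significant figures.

Noncompetitive: Vmax,app = Vmax/α with α = 1 + [I]/Ki.
α = Vmax/Vmax,app = 8.73/4.23 = 2.064.
Since α = 1 + [I]/Ki, [I]/Ki = 2.064 − 1 = 1.064 and Ki = 4.19/1.064 = 3.94 µM.

3.94 µM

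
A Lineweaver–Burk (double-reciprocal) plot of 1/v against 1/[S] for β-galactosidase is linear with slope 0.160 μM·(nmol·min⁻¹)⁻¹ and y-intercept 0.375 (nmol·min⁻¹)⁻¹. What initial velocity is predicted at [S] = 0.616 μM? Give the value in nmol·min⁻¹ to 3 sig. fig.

The y-intercept is 1/Vmax, so Vmax = 1/0.375 = 2.67 nmol·min⁻¹.
The slope is Km/Vmax, so Km = 0.160 × 2.67 = 0.427 μM.
Then v = 2.67 × 0.616/(0.427 + 0.616) = 1.58 nmol·min⁻¹.

1.58 nmol·min⁻¹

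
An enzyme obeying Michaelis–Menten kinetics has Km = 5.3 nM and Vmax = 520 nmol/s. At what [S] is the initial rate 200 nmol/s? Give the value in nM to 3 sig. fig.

The required fractional saturation is v/Vmax = 200/520 = 0.3846.
Then [S]/(Km+[S]) = 0.3846 ⇒ [S] = 5.3 × 0.3846/(1 − 0.3846) = 3.31 nM.

3.31 nM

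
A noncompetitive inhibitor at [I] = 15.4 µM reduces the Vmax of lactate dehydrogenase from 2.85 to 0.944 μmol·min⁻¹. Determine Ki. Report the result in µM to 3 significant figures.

Noncompetitive: Vmax,app = Vmax/α with α = 1 + [I]/Ki.
α = Vmax/Vmax,app = 2.85/0.944 = 3.019.
Since α = 1 + [I]/Ki, [I]/Ki = 3.019 − 1 = 2.019 and Ki = 15.4/2.019 = 7.63 µM.

7.63 µM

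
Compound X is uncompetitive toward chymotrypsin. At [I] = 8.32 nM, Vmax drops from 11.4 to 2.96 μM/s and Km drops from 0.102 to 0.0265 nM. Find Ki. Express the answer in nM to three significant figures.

Uncompetitive: Vmax,app = Vmax/α (and Km,app = Km/α) with α = 1 + [I]/Ki.
α = Vmax/Vmax,app = 11.4/2.96 = 3.851.
Since α = 1 + [I]/Ki, [I]/Ki = 3.851 − 1 = 2.851 and Ki = 8.32/2.851 = 2.92 nM.

2.92 nM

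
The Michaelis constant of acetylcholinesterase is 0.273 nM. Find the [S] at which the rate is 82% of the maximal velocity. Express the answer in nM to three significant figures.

v/Vmax = [S]/(Km+[S]) = 0.82, so [S] = Km·0.82/(1 − 0.82) = 0.273 × 4.556.
[S] = 1.24 nM.

1.24 nM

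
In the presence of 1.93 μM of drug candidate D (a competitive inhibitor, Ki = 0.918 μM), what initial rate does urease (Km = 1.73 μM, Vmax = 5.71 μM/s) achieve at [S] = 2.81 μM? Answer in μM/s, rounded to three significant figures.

With α = 1 + [I]/Ki = 1 + 1.93/0.918 = 3.102, the competitive rate law is v = Vmax[S] / (αKm + [S]).
v = 5.71×2.81 / (3.102×1.73 + 2.81) = 16.05/8.177 = 1.96 μM/s.

1.96 μM/s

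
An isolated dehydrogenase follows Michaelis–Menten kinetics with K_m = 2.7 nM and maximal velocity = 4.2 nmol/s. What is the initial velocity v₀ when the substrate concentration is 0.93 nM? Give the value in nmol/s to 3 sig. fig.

1.08 nmol/s

[S]/(Km+[S]) = 0.93/3.630 = 0.2562, the fractional saturation.
v = 0.2562 × Vmax = 0.2562 × 4.2 = 1.08 nmol/s.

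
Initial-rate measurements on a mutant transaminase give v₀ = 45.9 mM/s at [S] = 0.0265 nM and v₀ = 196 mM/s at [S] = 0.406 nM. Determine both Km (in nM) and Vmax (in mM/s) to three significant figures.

Km = 0.120 nM; Vmax = 254 mM/s

From v = Vmax[S]/(Km+[S]), each point gives Vmax = v(Km+[S])/[S].
Equating: 45.9(Km+0.0265)/0.0265 = 196(Km+0.406)/0.406.
1732·Km + 45.9 = 482.8·Km + 196, so (1732 − 482.8)·Km = 196 − 45.9.
Km = 150.1/1249 = 0.120 nM; then Vmax = 45.9(0.120+0.0265)/0.0265 = 254 mM/s.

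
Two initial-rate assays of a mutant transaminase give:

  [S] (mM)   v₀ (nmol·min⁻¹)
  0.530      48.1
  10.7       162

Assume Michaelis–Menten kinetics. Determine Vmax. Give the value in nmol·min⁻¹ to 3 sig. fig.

In reciprocal form, 1/v = (Km/Vmax)·(1/[S]) + 1/Vmax. The two points give (1/[S], 1/v) = (1.887, 0.02079) and (0.09346, 0.006173).
Slope = (0.02079 − 0.006173)/(1.887 − 0.09346) = 0.008151; intercept = 0.02079 − 0.008151×1.887 = 0.005411.
Vmax = 1/intercept = 185 nmol·min⁻¹; Km = slope × Vmax = 0.008151 × 185 = 1.51 mM.

185 nmol·min⁻¹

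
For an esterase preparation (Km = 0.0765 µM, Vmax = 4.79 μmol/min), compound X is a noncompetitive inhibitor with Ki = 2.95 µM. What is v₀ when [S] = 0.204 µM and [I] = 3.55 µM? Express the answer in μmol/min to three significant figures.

With α = 1 + [I]/Ki = 1 + 3.55/2.95 = 2.203, the noncompetitive rate law is v = (Vmax/α)·[S] / (Km + [S]).
v = (4.79/2.203)×0.204 / (0.0765 + 0.204) = 0.4435/0.2805 = 1.58 μmol/min.

1.58 μmol/min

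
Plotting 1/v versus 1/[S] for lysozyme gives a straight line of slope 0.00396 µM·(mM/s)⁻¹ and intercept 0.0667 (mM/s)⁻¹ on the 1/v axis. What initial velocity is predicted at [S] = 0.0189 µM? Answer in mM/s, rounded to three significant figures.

3.62 mM/s

The y-intercept is 1/Vmax, so Vmax = 1/0.0667 = 15.0 mM/s.
The slope is Km/Vmax, so Km = 0.00396 × 15.0 = 0.0594 µM.
Then v = 15.0 × 0.0189/(0.0594 + 0.0189) = 3.62 mM/s.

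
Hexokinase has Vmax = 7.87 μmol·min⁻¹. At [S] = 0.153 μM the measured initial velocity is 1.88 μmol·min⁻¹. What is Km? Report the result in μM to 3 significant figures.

0.487 μM

From v = Vmax[S]/(Km+[S]), Km = [S](Vmax − v)/v.
Km = 0.153 × (7.87 − 1.88) / 1.88 = 0.9165/1.88 = 0.487 μM.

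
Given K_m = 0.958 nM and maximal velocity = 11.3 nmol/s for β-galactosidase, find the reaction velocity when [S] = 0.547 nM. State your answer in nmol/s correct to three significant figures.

4.11 nmol/s

[S]/(Km+[S]) = 0.547/1.505 = 0.3635, the fractional saturation.
v = 0.3635 × Vmax = 0.3635 × 11.3 = 4.11 nmol/s.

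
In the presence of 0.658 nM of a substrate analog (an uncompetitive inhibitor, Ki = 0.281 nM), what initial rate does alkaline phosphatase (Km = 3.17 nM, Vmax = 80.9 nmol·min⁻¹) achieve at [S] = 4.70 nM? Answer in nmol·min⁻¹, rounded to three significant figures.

20.1 nmol·min⁻¹

α = 1 + [I]/Ki = 1 + 0.658/0.281 = 3.342.
For an uncompetitive inhibitor, both parameters are divided by α, giving Vmax/α and Km/α: Km,app = 0.949 nM, Vmax,app = 24.2 nmol·min⁻¹.
v = Vmax,app·[S]/(Km,app + [S]) = 24.2 × 4.70/(0.949 + 4.70) = 20.1 nmol·min⁻¹.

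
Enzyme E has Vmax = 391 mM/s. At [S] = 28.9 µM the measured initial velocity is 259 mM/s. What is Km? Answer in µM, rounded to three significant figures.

14.7 µM

From v = Vmax[S]/(Km+[S]), Km = [S](Vmax − v)/v.
Km = 28.9 × (391 − 259) / 259 = 3815/259 = 14.7 µM.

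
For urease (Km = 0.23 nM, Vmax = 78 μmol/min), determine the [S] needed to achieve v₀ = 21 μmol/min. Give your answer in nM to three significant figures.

0.0847 nM

The required fractional saturation is v/Vmax = 21/78 = 0.2692.
Then [S]/(Km+[S]) = 0.2692 ⇒ [S] = 0.23 × 0.2692/(1 − 0.2692) = 0.0847 nM.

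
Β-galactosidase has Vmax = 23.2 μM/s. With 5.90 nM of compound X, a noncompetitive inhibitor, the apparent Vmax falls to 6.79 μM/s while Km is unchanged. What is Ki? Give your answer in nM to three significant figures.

2.44 nM

Noncompetitive: Vmax,app = Vmax/α with α = 1 + [I]/Ki.
α = Vmax/Vmax,app = 23.2/6.79 = 3.417.
Since α = 1 + [I]/Ki, [I]/Ki = 3.417 − 1 = 2.417 and Ki = 5.90/2.417 = 2.44 nM.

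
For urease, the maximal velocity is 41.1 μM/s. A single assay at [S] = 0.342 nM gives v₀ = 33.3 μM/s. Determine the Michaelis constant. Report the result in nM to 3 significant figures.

v/Vmax = 33.3/41.1 = 0.8102 = [S]/(Km+[S]).
So Km + [S] = [S]/0.8102 = 0.4221 nM, giving Km = 0.4221 − 0.342 = 0.0801 nM.

0.0801 nM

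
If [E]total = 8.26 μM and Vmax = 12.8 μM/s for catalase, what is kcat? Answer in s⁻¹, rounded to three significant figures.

1.55 s⁻¹

kcat = Vmax/[E]total = 12.8 μM/s / 8.26 μM = 1.55 s⁻¹.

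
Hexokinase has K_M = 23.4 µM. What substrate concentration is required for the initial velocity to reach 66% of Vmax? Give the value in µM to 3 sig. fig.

v/Vmax = [S]/(Km+[S]) = 0.66, so [S] = Km·0.66/(1 − 0.66) = 23.4 × 1.941.
[S] = 45.4 µM.

45.4 µM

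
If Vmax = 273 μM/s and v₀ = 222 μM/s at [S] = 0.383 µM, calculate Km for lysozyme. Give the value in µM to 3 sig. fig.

0.0880 µM

From v = Vmax[S]/(Km+[S]), Km = [S](Vmax − v)/v.
Km = 0.383 × (273 − 222) / 222 = 19.53/222 = 0.0880 µM.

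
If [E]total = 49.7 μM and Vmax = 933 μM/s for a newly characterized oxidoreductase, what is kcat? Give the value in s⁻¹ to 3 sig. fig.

18.8 s⁻¹

kcat = Vmax/[E]total = 933 μM/s / 49.7 μM = 18.8 s⁻¹.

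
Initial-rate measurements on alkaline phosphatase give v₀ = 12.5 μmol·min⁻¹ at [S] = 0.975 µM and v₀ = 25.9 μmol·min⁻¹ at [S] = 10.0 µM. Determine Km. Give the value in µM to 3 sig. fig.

1.31 µM

In reciprocal form, 1/v = (Km/Vmax)·(1/[S]) + 1/Vmax. The two points give (1/[S], 1/v) = (1.026, 0.08000) and (0.1000, 0.03861).
Slope = (0.08000 − 0.03861)/(1.026 − 0.1000) = 0.04471; intercept = 0.08000 − 0.04471×1.026 = 0.03414.
Vmax = 1/intercept = 29.3 μmol·min⁻¹; Km = slope × Vmax = 0.04471 × 29.3 = 1.31 µM.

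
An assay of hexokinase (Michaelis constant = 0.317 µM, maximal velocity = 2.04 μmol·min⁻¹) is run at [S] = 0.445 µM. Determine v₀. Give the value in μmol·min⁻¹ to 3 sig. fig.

1.19 μmol·min⁻¹

[S]/(Km+[S]) = 0.445/0.7620 = 0.5840, the fractional saturation.
v = 0.5840 × Vmax = 0.5840 × 2.04 = 1.19 μmol·min⁻¹.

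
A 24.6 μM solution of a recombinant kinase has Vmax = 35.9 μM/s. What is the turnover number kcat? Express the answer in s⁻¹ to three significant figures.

kcat = Vmax/[E]total = 35.9 μM/s / 24.6 μM = 1.46 s⁻¹.

1.46 s⁻¹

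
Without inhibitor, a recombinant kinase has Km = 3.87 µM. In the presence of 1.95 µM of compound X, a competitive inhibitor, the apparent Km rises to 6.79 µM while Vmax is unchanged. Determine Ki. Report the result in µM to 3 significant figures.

2.58 µM

Competitive: Km,app = α·Km with α = 1 + [I]/Ki.
α = Km,app/Km = 6.79/3.87 = 1.755.
Ki = [I]/(α − 1) = 1.95/0.7545 = 2.58 µM.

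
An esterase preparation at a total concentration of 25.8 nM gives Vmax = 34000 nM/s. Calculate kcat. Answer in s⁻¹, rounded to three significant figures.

1320 s⁻¹

kcat = Vmax/[E]total = 34000 nM/s / 25.8 nM = 1320 s⁻¹.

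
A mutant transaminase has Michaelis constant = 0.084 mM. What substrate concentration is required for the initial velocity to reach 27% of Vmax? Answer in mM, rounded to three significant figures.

0.0311 mM

v/Vmax = [S]/(Km+[S]) = 0.27, so [S] = Km·0.27/(1 − 0.27) = 0.084 × 0.3699.
[S] = 0.0311 mM.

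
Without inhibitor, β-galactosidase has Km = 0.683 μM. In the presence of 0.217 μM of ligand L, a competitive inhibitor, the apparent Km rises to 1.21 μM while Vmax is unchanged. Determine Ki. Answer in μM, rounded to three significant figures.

0.281 μM

Competitive: Km,app = α·Km with α = 1 + [I]/Ki.
α = Km,app/Km = 1.21/0.683 = 1.772.
Since α = 1 + [I]/Ki, [I]/Ki = 1.772 − 1 = 0.7716 and Ki = 0.217/0.7716 = 0.281 μM.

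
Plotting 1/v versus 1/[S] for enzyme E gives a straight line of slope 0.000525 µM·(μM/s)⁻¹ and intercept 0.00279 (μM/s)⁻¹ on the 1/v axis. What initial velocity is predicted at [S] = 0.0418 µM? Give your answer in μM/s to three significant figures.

65.1 μM/s

The y-intercept is 1/Vmax, so Vmax = 1/0.00279 = 358 μM/s.
The slope is Km/Vmax, so Km = 0.000525 × 358 = 0.188 µM.
Then v = 358 × 0.0418/(0.188 + 0.0418) = 65.1 μM/s.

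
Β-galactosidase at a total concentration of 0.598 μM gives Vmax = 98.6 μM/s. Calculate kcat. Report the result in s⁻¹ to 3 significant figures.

165 s⁻¹

kcat = Vmax/[E]total = 98.6 μM/s / 0.598 μM = 165 s⁻¹.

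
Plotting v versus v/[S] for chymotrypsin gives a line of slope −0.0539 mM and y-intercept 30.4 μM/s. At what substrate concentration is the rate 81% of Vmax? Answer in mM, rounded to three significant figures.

0.230 mM

The Eadie–Hofstee slope gives Km = 0.0539 mM (slope = −Km).
v/Vmax = [S]/(Km+[S]) = 0.81 ⇒ [S] = Km·0.81/(1−0.81) = 0.0539 × 4.263 = 0.230 mM.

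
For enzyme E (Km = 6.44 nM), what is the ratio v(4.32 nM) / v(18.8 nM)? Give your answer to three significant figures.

0.539

Since Vmax cancels, v₂/v₁ = [S]₂(Km+[S]₁) / [S]₁(Km+[S]₂).
= 4.32×(6.44+18.8) / (18.8×(6.44+4.32)) = 109.0/202.3 = 0.539.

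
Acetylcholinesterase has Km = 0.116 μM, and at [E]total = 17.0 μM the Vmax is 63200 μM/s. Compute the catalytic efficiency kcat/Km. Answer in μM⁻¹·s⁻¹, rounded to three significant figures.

32000 μM⁻¹·s⁻¹

kcat = Vmax/[E]total = 63200/17.0 = 3720 s⁻¹.
kcat/Km = 3720/0.116 = 32000 μM⁻¹·s⁻¹.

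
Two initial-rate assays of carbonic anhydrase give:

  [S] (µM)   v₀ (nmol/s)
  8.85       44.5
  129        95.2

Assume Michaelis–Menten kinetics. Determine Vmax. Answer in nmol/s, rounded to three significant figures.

104 nmol/s

From v = Vmax[S]/(Km+[S]), each point gives Vmax = v(Km+[S])/[S].
Equating: 44.5(Km+8.85)/8.85 = 95.2(Km+129)/129.
5.028·Km + 44.5 = 0.7380·Km + 95.2, so (5.028 − 0.7380)·Km = 95.2 − 44.5.
Km = 50.70/4.290 = 11.8 µM; then Vmax = 44.5(11.8+8.85)/8.85 = 104 nmol/s.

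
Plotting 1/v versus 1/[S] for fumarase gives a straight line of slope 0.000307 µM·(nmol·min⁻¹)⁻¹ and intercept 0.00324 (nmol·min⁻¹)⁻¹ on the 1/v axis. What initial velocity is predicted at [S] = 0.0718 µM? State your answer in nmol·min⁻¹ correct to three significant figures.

The y-intercept is 1/Vmax, so Vmax = 1/0.00324 = 309 nmol·min⁻¹.
The slope is Km/Vmax, so Km = 0.000307 × 309 = 0.0948 µM.
Then v = 309 × 0.0718/(0.0948 + 0.0718) = 133 nmol·min⁻¹.

133 nmol·min⁻¹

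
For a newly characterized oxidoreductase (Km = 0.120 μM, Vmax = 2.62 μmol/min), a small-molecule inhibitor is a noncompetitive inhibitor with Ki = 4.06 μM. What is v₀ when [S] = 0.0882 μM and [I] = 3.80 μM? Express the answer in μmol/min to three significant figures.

α = 1 + [I]/Ki = 1 + 3.80/4.06 = 1.936.
For a noncompetitive inhibitor, Vmax is reduced to Vmax/α while Km is unchanged: Km,app = 0.120 μM, Vmax,app = 1.35 μmol/min.
v = Vmax,app·[S]/(Km,app + [S]) = 1.35 × 0.0882/(0.120 + 0.0882) = 0.573 μmol/min.

0.573 μmol/min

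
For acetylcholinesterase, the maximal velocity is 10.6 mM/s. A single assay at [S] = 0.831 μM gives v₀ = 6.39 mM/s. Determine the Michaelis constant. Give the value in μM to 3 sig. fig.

0.547 μM

From v = Vmax[S]/(Km+[S]), Km = [S](Vmax − v)/v.
Km = 0.831 × (10.6 − 6.39) / 6.39 = 3.499/6.39 = 0.547 μM.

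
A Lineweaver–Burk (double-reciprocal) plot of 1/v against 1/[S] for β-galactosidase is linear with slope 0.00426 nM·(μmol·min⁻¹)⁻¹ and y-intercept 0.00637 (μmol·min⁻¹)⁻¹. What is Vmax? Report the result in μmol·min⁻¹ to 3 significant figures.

The y-intercept of a Lineweaver–Burk plot equals 1/Vmax, so Vmax = 1/0.00637 = 157 μmol·min⁻¹.

157 μmol·min⁻¹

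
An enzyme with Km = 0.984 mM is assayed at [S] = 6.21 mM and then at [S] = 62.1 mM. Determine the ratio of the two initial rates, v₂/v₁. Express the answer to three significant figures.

1.14

Since Vmax cancels, v₂/v₁ = [S]₂(Km+[S]₁) / [S]₁(Km+[S]₂).
= 62.1×(0.984+6.21) / (6.21×(0.984+62.1)) = 446.7/391.8 = 1.14.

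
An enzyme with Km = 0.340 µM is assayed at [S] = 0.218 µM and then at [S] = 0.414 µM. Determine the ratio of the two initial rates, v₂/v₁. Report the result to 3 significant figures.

Since Vmax cancels, v₂/v₁ = [S]₂(Km+[S]₁) / [S]₁(Km+[S]₂).
= 0.414×(0.340+0.218) / (0.218×(0.340+0.414)) = 0.2310/0.1644 = 1.41.

1.41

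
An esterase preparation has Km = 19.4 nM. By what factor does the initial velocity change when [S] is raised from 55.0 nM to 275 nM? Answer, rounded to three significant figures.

1.26

The fractional saturations are [S]/(Km+[S]) = 55.0/74.40 = 0.7392 and 275/294.4 = 0.9341.
v₂/v₁ is just their ratio: 0.9341/0.7392 = 1.26.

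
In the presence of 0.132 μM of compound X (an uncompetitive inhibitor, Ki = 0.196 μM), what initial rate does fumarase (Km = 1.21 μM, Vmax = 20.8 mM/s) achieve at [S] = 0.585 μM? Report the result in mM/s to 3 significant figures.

5.56 mM/s

With α = 1 + [I]/Ki = 1 + 0.132/0.196 = 1.673, the uncompetitive rate law is v = (Vmax/α)·[S] / (Km/α + [S]).
v = (20.8/1.673)×0.585 / (1.21/1.673 + 0.585) = 7.271/1.308 = 5.56 mM/s.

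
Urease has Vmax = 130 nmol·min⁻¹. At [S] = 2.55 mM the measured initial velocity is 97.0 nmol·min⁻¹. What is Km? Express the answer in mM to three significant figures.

0.868 mM

v/Vmax = 97.0/130 = 0.7462 = [S]/(Km+[S]).
So Km + [S] = [S]/0.7462 = 3.418 mM, giving Km = 3.418 − 2.55 = 0.868 mM.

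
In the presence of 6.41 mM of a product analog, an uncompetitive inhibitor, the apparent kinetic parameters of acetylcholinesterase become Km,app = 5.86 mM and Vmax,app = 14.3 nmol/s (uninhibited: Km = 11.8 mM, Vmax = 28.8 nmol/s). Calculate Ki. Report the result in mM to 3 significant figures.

Uncompetitive: Vmax,app = Vmax/α (and Km,app = Km/α) with α = 1 + [I]/Ki.
α = Vmax/Vmax,app = 28.8/14.3 = 2.014.
Ki = [I]/(α − 1) = 6.41/1.014 = 6.32 mM.

6.32 mM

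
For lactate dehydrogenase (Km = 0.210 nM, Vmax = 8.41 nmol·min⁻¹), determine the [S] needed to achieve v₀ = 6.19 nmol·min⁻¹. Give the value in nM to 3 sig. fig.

0.586 nM

The required fractional saturation is v/Vmax = 6.19/8.41 = 0.7360.
Then [S]/(Km+[S]) = 0.7360 ⇒ [S] = 0.210 × 0.7360/(1 − 0.7360) = 0.586 nM.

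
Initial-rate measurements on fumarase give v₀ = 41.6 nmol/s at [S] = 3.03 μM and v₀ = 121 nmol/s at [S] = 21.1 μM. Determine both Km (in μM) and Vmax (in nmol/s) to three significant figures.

From v = Vmax[S]/(Km+[S]), each point gives Vmax = v(Km+[S])/[S].
Equating: 41.6(Km+3.03)/3.03 = 121(Km+21.1)/21.1.
13.73·Km + 41.6 = 5.735·Km + 121, so (13.73 − 5.735)·Km = 121 − 41.6.
Km = 79.40/7.995 = 9.93 μM; then Vmax = 41.6(9.93+3.03)/3.03 = 178 nmol/s.

Km = 9.93 μM; Vmax = 178 nmol/s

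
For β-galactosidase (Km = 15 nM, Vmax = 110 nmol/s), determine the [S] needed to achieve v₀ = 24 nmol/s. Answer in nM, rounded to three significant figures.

Rearranging v = Vmax[S]/(Km+[S]) gives [S] = Km·v/(Vmax − v).
[S] = 15 × 24 / (110 − 24) = 360.0/86.00 = 4.19 nM.

4.19 nM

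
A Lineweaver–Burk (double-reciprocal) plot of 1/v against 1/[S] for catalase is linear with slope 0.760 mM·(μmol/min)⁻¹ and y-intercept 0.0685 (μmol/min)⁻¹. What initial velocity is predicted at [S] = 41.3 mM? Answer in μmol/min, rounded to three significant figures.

11.5 μmol/min

The y-intercept is 1/Vmax, so Vmax = 1/0.0685 = 14.6 μmol/min.
The slope is Km/Vmax, so Km = 0.760 × 14.6 = 11.1 mM.
Then v = 14.6 × 41.3/(11.1 + 41.3) = 11.5 μmol/min.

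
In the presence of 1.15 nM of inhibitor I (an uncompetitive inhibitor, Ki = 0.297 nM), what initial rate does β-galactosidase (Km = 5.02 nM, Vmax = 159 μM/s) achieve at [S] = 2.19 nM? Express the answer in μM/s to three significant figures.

α = 1 + [I]/Ki = 1 + 1.15/0.297 = 4.872.
For an uncompetitive inhibitor, both parameters are divided by α, giving Vmax/α and Km/α: Km,app = 1.03 nM, Vmax,app = 32.6 μM/s.
v = Vmax,app·[S]/(Km,app + [S]) = 32.6 × 2.19/(1.03 + 2.19) = 22.2 μM/s.

22.2 μM/s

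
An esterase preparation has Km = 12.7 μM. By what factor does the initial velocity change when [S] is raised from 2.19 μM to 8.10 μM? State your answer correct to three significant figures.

2.65

Since Vmax cancels, v₂/v₁ = [S]₂(Km+[S]₁) / [S]₁(Km+[S]₂).
= 8.10×(12.7+2.19) / (2.19×(12.7+8.10)) = 120.6/45.55 = 2.65.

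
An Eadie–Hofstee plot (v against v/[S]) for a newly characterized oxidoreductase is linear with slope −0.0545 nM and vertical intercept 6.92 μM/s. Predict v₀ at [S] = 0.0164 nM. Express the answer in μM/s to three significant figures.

In the Eadie–Hofstee form v = Vmax − Km·(v/[S]), the slope is −Km and the intercept is Vmax, so Km = 0.0545 nM and Vmax = 6.92 μM/s.
v = 6.92 × 0.0164/(0.0545 + 0.0164) = 1.60 μM/s.

1.60 μM/s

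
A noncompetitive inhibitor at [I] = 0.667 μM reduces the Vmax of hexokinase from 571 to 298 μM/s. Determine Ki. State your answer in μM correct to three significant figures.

Noncompetitive: Vmax,app = Vmax/α with α = 1 + [I]/Ki.
α = Vmax/Vmax,app = 571/298 = 1.916.
Since α = 1 + [I]/Ki, [I]/Ki = 1.916 − 1 = 0.9161 and Ki = 0.667/0.9161 = 0.728 μM.

0.728 μM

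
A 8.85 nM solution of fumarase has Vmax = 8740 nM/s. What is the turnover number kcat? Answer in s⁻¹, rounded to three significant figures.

kcat = Vmax/[E]total = 8740 nM/s / 8.85 nM = 988 s⁻¹.

988 s⁻¹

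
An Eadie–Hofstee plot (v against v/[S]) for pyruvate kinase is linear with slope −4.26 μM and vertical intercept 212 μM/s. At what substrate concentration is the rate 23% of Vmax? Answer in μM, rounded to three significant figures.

1.27 μM

The Eadie–Hofstee slope gives Km = 4.26 μM (slope = −Km).
v/Vmax = [S]/(Km+[S]) = 0.23 ⇒ [S] = Km·0.23/(1−0.23) = 4.26 × 0.2987 = 1.27 μM.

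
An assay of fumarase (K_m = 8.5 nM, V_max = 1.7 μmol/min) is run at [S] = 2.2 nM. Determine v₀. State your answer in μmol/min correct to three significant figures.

0.350 μmol/min

[S]/(Km+[S]) = 2.2/10.70 = 0.2056, the fractional saturation.
v = 0.2056 × Vmax = 0.2056 × 1.7 = 0.350 μmol/min.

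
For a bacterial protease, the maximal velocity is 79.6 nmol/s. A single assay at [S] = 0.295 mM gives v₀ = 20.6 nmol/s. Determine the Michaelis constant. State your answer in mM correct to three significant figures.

0.845 mM

From v = Vmax[S]/(Km+[S]), Km = [S](Vmax − v)/v.
Km = 0.295 × (79.6 − 20.6) / 20.6 = 17.40/20.6 = 0.845 mM.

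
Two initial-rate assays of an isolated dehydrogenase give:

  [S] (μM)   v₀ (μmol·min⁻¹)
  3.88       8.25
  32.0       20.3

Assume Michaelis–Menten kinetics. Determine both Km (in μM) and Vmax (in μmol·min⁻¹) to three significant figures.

From v = Vmax[S]/(Km+[S]), each point gives Vmax = v(Km+[S])/[S].
Equating: 8.25(Km+3.88)/3.88 = 20.3(Km+32.0)/32.0.
2.126·Km + 8.25 = 0.6344·Km + 20.3, so (2.126 − 0.6344)·Km = 20.3 − 8.25.
Km = 12.05/1.492 = 8.08 μM; then Vmax = 8.25(8.08+3.88)/3.88 = 25.4 μmol·min⁻¹.

Km = 8.08 μM; Vmax = 25.4 μmol·min⁻¹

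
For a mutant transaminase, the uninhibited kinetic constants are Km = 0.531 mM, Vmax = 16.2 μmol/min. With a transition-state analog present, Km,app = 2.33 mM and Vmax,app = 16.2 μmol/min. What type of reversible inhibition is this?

competitive

Km increases (0.531 → 2.33 mM) while Vmax is unchanged — the hallmark of competitive inhibition.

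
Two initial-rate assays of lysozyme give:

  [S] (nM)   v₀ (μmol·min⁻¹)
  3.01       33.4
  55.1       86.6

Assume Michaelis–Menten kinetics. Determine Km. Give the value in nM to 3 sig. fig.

From v = Vmax[S]/(Km+[S]), each point gives Vmax = v(Km+[S])/[S].
Equating: 33.4(Km+3.01)/3.01 = 86.6(Km+55.1)/55.1.
11.10·Km + 33.4 = 1.572·Km + 86.6, so (11.10 − 1.572)·Km = 86.6 − 33.4.
Km = 53.20/9.525 = 5.59 nM; then Vmax = 33.4(5.59+3.01)/3.01 = 95.4 μmol·min⁻¹.

5.59 nM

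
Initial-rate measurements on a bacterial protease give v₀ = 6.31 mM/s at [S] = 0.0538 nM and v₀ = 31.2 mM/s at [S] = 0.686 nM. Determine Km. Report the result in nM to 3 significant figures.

In reciprocal form, 1/v = (Km/Vmax)·(1/[S]) + 1/Vmax. The two points give (1/[S], 1/v) = (18.59, 0.1585) and (1.458, 0.03205).
Slope = (0.1585 − 0.03205)/(18.59 − 1.458) = 0.007381; intercept = 0.1585 − 0.007381×18.59 = 0.02129.
Vmax = 1/intercept = 47.0 mM/s; Km = slope × Vmax = 0.007381 × 47.0 = 0.347 nM.

0.347 nM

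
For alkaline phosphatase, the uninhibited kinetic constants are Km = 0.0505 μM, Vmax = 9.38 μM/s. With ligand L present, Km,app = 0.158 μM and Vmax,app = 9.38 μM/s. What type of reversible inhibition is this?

competitive

Km increases (0.0505 → 0.158 μM) while Vmax is unchanged — the hallmark of competitive inhibition.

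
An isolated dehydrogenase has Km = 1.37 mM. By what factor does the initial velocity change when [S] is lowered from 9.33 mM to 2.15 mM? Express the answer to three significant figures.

0.700

Since Vmax cancels, v₂/v₁ = [S]₂(Km+[S]₁) / [S]₁(Km+[S]₂).
= 2.15×(1.37+9.33) / (9.33×(1.37+2.15)) = 23.00/32.84 = 0.700.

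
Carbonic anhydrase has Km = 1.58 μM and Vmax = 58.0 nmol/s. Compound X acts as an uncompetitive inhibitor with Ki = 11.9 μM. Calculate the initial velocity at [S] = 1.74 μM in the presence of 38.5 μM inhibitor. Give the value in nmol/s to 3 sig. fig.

11.3 nmol/s

With α = 1 + [I]/Ki = 1 + 38.5/11.9 = 4.235, the uncompetitive rate law is v = (Vmax/α)·[S] / (Km/α + [S]).
v = (58.0/4.235)×1.74 / (1.58/4.235 + 1.74) = 23.83/2.113 = 11.3 nmol/s.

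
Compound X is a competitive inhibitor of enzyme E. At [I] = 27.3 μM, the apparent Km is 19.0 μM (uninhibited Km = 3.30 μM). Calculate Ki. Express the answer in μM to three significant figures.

5.74 μM

Competitive: Km,app = α·Km with α = 1 + [I]/Ki.
α = Km,app/Km = 19.0/3.30 = 5.758.
Ki = [I]/(α − 1) = 27.3/4.758 = 5.74 μM.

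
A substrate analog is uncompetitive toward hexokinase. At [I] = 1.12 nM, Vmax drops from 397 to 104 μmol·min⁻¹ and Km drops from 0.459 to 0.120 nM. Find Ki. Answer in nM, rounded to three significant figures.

0.398 nM

Uncompetitive: Vmax,app = Vmax/α (and Km,app = Km/α) with α = 1 + [I]/Ki.
α = Vmax/Vmax,app = 397/104 = 3.817.
Ki = [I]/(α − 1) = 1.12/2.817 = 0.398 nM.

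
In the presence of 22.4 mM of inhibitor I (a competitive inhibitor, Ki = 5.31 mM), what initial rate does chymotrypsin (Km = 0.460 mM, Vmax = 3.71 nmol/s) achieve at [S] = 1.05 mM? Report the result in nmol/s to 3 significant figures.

1.13 nmol/s

With α = 1 + [I]/Ki = 1 + 22.4/5.31 = 5.218, the competitive rate law is v = Vmax[S] / (αKm + [S]).
v = 3.71×1.05 / (5.218×0.460 + 1.05) = 3.896/3.450 = 1.13 nmol/s.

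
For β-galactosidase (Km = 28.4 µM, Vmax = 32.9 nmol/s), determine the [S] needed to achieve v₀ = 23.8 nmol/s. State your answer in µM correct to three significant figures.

Rearranging v = Vmax[S]/(Km+[S]) gives [S] = Km·v/(Vmax − v).
[S] = 28.4 × 23.8 / (32.9 − 23.8) = 675.9/9.100 = 74.3 µM.

74.3 µM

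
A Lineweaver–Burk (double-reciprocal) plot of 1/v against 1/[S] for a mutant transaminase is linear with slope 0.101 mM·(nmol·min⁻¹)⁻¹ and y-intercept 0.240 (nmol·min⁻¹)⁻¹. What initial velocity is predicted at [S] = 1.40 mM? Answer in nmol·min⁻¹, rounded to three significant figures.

The y-intercept is 1/Vmax, so Vmax = 1/0.240 = 4.17 nmol·min⁻¹.
The slope is Km/Vmax, so Km = 0.101 × 4.17 = 0.421 mM.
Then v = 4.17 × 1.40/(0.421 + 1.40) = 3.20 nmol·min⁻¹.

3.20 nmol·min⁻¹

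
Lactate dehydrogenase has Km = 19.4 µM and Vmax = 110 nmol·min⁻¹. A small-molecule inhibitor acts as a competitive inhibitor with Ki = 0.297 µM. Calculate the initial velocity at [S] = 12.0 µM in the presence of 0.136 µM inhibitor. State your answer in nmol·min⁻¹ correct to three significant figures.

32.8 nmol·min⁻¹

With α = 1 + [I]/Ki = 1 + 0.136/0.297 = 1.458, the competitive rate law is v = Vmax[S] / (αKm + [S]).
v = 110×12.0 / (1.458×19.4 + 12.0) = 1320/40.28 = 32.8 nmol·min⁻¹.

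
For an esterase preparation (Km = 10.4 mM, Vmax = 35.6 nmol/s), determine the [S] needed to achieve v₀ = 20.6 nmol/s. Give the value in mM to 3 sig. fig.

Rearranging v = Vmax[S]/(Km+[S]) gives [S] = Km·v/(Vmax − v).
[S] = 10.4 × 20.6 / (35.6 − 20.6) = 214.2/15.00 = 14.3 mM.

14.3 mM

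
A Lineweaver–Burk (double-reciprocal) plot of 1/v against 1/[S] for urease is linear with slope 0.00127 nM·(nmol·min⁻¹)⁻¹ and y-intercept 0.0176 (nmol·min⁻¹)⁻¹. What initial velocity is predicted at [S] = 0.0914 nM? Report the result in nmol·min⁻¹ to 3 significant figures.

31.8 nmol·min⁻¹

The y-intercept is 1/Vmax, so Vmax = 1/0.0176 = 56.8 nmol·min⁻¹.
The slope is Km/Vmax, so Km = 0.00127 × 56.8 = 0.0722 nM.
Then v = 56.8 × 0.0914/(0.0722 + 0.0914) = 31.8 nmol·min⁻¹.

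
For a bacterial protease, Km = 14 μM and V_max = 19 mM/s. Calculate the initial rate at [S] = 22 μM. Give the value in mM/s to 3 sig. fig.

11.6 mM/s

v = Vmax·[S]/(Km + [S]) = 19 × 22 / (14 + 22)
  = 418.0 / 36.00 = 11.6 mM/s.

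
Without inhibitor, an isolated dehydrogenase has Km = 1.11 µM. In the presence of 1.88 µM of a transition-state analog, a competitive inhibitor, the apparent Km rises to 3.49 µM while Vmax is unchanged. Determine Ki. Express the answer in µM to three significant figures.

Competitive: Km,app = α·Km with α = 1 + [I]/Ki.
α = Km,app/Km = 3.49/1.11 = 3.144.
Ki = [I]/(α − 1) = 1.88/2.144 = 0.877 µM.

0.877 µM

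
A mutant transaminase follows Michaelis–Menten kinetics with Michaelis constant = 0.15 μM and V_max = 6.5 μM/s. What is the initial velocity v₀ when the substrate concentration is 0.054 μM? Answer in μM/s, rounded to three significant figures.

1.72 μM/s

[S]/(Km+[S]) = 0.054/0.2040 = 0.2647, the fractional saturation.
v = 0.2647 × Vmax = 0.2647 × 6.5 = 1.72 μM/s.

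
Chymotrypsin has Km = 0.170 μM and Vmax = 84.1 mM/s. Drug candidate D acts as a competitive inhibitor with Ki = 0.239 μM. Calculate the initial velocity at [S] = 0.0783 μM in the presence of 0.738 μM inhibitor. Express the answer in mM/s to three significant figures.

α = 1 + [I]/Ki = 1 + 0.738/0.239 = 4.088.
For a competitive inhibitor, Vmax is unchanged and the apparent Km becomes α·Km: Km,app = 0.695 μM, Vmax,app = 84.1 mM/s.
v = Vmax,app·[S]/(Km,app + [S]) = 84.1 × 0.0783/(0.695 + 0.0783) = 8.52 mM/s.

8.52 mM/s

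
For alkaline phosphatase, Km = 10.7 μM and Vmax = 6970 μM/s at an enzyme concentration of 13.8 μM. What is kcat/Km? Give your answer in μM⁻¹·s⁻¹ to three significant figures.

kcat = Vmax/[E]total = 6970/13.8 = 505 s⁻¹.
kcat/Km = 505/10.7 = 47.2 μM⁻¹·s⁻¹.

47.2 μM⁻¹·s⁻¹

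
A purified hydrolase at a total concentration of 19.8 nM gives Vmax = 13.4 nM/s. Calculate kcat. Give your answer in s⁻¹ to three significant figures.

0.677 s⁻¹

kcat = Vmax/[E]total = 13.4 nM/s / 19.8 nM = 0.677 s⁻¹.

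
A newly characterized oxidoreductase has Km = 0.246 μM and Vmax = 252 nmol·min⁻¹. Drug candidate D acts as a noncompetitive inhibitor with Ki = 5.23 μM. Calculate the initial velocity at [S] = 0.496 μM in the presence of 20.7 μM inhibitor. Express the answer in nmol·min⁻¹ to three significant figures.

34.0 nmol·min⁻¹

With α = 1 + [I]/Ki = 1 + 20.7/5.23 = 4.958, the noncompetitive rate law is v = (Vmax/α)·[S] / (Km + [S]).
v = (252/4.958)×0.496 / (0.246 + 0.496) = 25.21/0.7420 = 34.0 nmol·min⁻¹.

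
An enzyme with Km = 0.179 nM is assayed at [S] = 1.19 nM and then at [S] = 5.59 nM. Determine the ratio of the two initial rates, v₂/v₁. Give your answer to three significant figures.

1.11

Since Vmax cancels, v₂/v₁ = [S]₂(Km+[S]₁) / [S]₁(Km+[S]₂).
= 5.59×(0.179+1.19) / (1.19×(0.179+5.59)) = 7.653/6.865 = 1.11.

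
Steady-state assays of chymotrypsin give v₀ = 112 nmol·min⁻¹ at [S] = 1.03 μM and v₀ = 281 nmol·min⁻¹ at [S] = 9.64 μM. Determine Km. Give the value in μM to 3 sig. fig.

From v = Vmax[S]/(Km+[S]), each point gives Vmax = v(Km+[S])/[S].
Equating: 112(Km+1.03)/1.03 = 281(Km+9.64)/9.64.
108.7·Km + 112 = 29.15·Km + 281, so (108.7 − 29.15)·Km = 281 − 112.
Km = 169.0/79.59 = 2.12 μM; then Vmax = 112(2.12+1.03)/1.03 = 343 nmol·min⁻¹.

2.12 μM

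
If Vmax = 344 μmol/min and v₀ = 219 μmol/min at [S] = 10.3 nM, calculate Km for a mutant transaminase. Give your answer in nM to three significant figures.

v/Vmax = 219/344 = 0.6366 = [S]/(Km+[S]).
So Km + [S] = [S]/0.6366 = 16.18 nM, giving Km = 16.18 − 10.3 = 5.88 nM.

5.88 nM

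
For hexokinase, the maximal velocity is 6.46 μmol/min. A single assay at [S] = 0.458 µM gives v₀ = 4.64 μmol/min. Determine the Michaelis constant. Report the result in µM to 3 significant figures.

From v = Vmax[S]/(Km+[S]), Km = [S](Vmax − v)/v.
Km = 0.458 × (6.46 − 4.64) / 4.64 = 0.8336/4.64 = 0.180 µM.

0.180 µM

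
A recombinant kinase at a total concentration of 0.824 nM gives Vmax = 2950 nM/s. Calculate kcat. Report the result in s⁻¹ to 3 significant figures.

3580 s⁻¹

kcat = Vmax/[E]total = 2950 nM/s / 0.824 nM = 3580 s⁻¹.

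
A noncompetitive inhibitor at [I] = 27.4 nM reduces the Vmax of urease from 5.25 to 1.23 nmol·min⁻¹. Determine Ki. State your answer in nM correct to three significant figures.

8.38 nM

Noncompetitive: Vmax,app = Vmax/α with α = 1 + [I]/Ki.
α = Vmax/Vmax,app = 5.25/1.23 = 4.268.
Ki = [I]/(α − 1) = 27.4/3.268 = 8.38 nM.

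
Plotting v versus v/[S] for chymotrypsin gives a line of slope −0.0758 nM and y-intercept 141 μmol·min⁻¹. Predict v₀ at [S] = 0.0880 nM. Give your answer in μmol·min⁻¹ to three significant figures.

In the Eadie–Hofstee form v = Vmax − Km·(v/[S]), the slope is −Km and the intercept is Vmax, so Km = 0.0758 nM and Vmax = 141 μmol·min⁻¹.
v = 141 × 0.0880/(0.0758 + 0.0880) = 75.8 μmol·min⁻¹.

75.8 μmol·min⁻¹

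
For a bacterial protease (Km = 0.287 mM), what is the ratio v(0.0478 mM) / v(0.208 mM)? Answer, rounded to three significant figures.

The fractional saturations are [S]/(Km+[S]) = 0.208/0.4950 = 0.4202 and 0.0478/0.3348 = 0.1428.
v₂/v₁ is just their ratio: 0.1428/0.4202 = 0.340.

0.340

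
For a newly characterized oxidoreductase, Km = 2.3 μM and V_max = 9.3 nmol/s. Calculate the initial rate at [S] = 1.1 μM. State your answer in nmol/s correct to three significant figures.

3.01 nmol/s

v = Vmax·[S]/(Km + [S]) = 9.3 × 1.1 / (2.3 + 1.1)
  = 10.23 / 3.400 = 3.01 nmol/s.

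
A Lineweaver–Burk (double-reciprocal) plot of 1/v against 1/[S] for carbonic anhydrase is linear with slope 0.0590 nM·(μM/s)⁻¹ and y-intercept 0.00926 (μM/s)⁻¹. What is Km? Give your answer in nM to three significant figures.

6.37 nM

y-intercept = 1/Vmax ⇒ Vmax = 108 μM/s; slope = Km/Vmax ⇒ Km = slope × Vmax.
Km = 0.0590 × 108 = 6.37 nM.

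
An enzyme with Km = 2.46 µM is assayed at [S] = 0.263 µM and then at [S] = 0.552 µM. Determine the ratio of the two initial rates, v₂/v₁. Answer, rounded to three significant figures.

The fractional saturations are [S]/(Km+[S]) = 0.263/2.723 = 0.09658 and 0.552/3.012 = 0.1833.
v₂/v₁ is just their ratio: 0.1833/0.09658 = 1.90.

1.90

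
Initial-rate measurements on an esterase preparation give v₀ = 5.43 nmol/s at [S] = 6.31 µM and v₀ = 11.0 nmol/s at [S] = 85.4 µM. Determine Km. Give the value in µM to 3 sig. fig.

From v = Vmax[S]/(Km+[S]), each point gives Vmax = v(Km+[S])/[S].
Equating: 5.43(Km+6.31)/6.31 = 11.0(Km+85.4)/85.4.
0.8605·Km + 5.43 = 0.1288·Km + 11.0, so (0.8605 − 0.1288)·Km = 11.0 − 5.43.
Km = 5.570/0.7317 = 7.61 µM; then Vmax = 5.43(7.61+6.31)/6.31 = 12.0 nmol/s.

7.61 µM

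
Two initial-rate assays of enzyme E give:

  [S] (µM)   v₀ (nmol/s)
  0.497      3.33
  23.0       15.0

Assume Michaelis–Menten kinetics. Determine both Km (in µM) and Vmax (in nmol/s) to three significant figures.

Km = 1.93 µM; Vmax = 16.3 nmol/s

From v = Vmax[S]/(Km+[S]), each point gives Vmax = v(Km+[S])/[S].
Equating: 3.33(Km+0.497)/0.497 = 15.0(Km+23.0)/23.0.
6.700·Km + 3.33 = 0.6522·Km + 15.0, so (6.700 − 0.6522)·Km = 15.0 − 3.33.
Km = 11.67/6.048 = 1.93 µM; then Vmax = 3.33(1.93+0.497)/0.497 = 16.3 nmol/s.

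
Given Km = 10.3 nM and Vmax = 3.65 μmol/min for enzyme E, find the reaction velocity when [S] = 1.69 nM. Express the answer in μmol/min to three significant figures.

0.514 μmol/min

v = Vmax·[S]/(Km + [S]) = 3.65 × 1.69 / (10.3 + 1.69)
  = 6.168 / 11.99 = 0.514 μmol/min.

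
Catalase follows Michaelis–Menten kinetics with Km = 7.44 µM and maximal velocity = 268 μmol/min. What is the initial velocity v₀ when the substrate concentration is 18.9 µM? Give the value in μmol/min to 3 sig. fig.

192 μmol/min

[S]/(Km+[S]) = 18.9/26.34 = 0.7175, the fractional saturation.
v = 0.7175 × Vmax = 0.7175 × 268 = 192 μmol/min.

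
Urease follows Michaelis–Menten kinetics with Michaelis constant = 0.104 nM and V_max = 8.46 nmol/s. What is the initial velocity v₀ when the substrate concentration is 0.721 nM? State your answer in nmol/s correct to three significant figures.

[S]/(Km+[S]) = 0.721/0.8250 = 0.8739, the fractional saturation.
v = 0.8739 × Vmax = 0.8739 × 8.46 = 7.39 nmol/s.

7.39 nmol/s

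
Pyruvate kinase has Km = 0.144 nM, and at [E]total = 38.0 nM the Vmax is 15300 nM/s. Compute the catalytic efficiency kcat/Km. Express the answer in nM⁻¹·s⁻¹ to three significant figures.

2800 nM⁻¹·s⁻¹

kcat = Vmax/[E]total = 15300/38.0 = 403 s⁻¹.
kcat/Km = 403/0.144 = 2800 nM⁻¹·s⁻¹.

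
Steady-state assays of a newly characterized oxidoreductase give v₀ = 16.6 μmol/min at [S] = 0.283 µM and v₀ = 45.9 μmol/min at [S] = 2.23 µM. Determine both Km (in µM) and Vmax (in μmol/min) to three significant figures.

From v = Vmax[S]/(Km+[S]), each point gives Vmax = v(Km+[S])/[S].
Equating: 16.6(Km+0.283)/0.283 = 45.9(Km+2.23)/2.23.
58.66·Km + 16.6 = 20.58·Km + 45.9, so (58.66 − 20.58)·Km = 45.9 − 16.6.
Km = 29.30/38.07 = 0.770 µM; then Vmax = 16.6(0.770+0.283)/0.283 = 61.7 μmol/min.

Km = 0.770 µM; Vmax = 61.7 μmol/min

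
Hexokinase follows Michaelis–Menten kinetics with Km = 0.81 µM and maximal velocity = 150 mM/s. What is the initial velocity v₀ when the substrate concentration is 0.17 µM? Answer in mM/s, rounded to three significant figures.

[S]/(Km+[S]) = 0.17/0.9800 = 0.1735, the fractional saturation.
v = 0.1735 × Vmax = 0.1735 × 150 = 26.0 mM/s.

26.0 mM/s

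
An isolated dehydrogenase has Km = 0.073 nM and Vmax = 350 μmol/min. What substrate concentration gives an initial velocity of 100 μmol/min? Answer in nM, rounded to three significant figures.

Rearranging v = Vmax[S]/(Km+[S]) gives [S] = Km·v/(Vmax − v).
[S] = 0.073 × 100 / (350 − 100) = 7.300/250.0 = 0.0292 nM.

0.0292 nM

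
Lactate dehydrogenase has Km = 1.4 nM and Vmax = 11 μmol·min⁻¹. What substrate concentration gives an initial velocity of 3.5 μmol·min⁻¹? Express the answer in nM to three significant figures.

The required fractional saturation is v/Vmax = 3.5/11 = 0.3182.
Then [S]/(Km+[S]) = 0.3182 ⇒ [S] = 1.4 × 0.3182/(1 − 0.3182) = 0.653 nM.

0.653 nM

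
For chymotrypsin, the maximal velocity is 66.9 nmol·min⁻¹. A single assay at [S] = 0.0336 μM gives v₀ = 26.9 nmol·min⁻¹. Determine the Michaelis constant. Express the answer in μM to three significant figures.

v/Vmax = 26.9/66.9 = 0.4021 = [S]/(Km+[S]).
So Km + [S] = [S]/0.4021 = 0.08356 μM, giving Km = 0.08356 − 0.0336 = 0.0500 μM.

0.0500 μM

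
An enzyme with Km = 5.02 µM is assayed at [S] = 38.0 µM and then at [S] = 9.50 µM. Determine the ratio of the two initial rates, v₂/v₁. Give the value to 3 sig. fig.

Since Vmax cancels, v₂/v₁ = [S]₂(Km+[S]₁) / [S]₁(Km+[S]₂).
= 9.50×(5.02+38.0) / (38.0×(5.02+9.50)) = 408.7/551.8 = 0.741.

0.741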